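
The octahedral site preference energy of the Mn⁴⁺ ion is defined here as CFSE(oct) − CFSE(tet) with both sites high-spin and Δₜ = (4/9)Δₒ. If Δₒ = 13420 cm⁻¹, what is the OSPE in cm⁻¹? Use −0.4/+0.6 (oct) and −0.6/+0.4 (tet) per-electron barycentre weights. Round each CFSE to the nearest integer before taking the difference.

Mn⁴⁺: group 7, so d-count = 7 − 4 = 3.
Octahedral high-spin t2g^3 e_g^0: CFSE = -1.2 × 13420 = -16104 cm⁻¹.
Tetrahedral e^2 t2^1 gives -0.8Δₜ = -0.8 × (4/9) × 13420 = -4772 cm⁻¹.
Subtracting, OSPE = -16104 − (-4772) = -11332 cm⁻¹.

-11332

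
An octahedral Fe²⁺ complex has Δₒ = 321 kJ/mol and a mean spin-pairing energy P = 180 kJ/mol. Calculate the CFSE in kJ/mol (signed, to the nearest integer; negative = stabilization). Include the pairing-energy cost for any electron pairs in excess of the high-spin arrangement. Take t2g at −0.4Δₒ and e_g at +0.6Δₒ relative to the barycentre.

Group 8 minus oxidation state +2 gives a d⁶ configuration for Fe²⁺.
Δₒ > P, so pairing is preferred: the ground state is low-spin.
Configuration: t2g^6 e_g^0.
Orbital CFSE = -2.4Δₒ = -2.4 × 321 = -770 kJ/mol.
Excess pairs vs high-spin: 3 − 1 = 2; pairing cost = +360 kJ/mol.
Net CFSE = -770 + 360 = -410 kJ/mol.

-410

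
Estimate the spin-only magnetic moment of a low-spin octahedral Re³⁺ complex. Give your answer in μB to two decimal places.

Re³⁺: group 7, so d-count = 7 − 3 = 4.
Configuration: t2g^4 e_g^0 → 2 unpaired electrons.
μ(spin-only) = √[2(2+2)] = √8 ≈ 2.83 μB.

2.83 μB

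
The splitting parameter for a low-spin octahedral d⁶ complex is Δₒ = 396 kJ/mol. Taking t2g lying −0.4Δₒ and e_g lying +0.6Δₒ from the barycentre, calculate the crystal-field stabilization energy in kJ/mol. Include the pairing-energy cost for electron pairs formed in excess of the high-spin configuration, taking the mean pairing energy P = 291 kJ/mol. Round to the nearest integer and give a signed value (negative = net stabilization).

-368

Electron filling gives t2g^6 e_g^0.
CFSE(orbital) = 6×(-0.4Δₒ) + 0×(0.6Δₒ) = -2.4Δₒ; with Δₒ = 396 kJ/mol that is -950 kJ/mol.
High-spin d⁶ would be t2g^4 e_g^2 with 1 pair; low-spin has 3, so 2 excess pairs cost +2P = +582 kJ/mol.
Net CFSE = -950 + 582 = -368 kJ/mol.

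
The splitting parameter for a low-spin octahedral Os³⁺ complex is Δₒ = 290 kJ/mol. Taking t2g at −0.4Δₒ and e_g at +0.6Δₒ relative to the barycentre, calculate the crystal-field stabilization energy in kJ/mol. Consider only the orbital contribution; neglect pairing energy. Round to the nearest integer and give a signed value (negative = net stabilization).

Os³⁺: group 8, so d-count = 8 − 3 = 5.
Configuration: t2g^5 e_g^0.
Orbital CFSE = 5(-0.4) + 0(0.6) = -2.0Δₒ = -2.0 × 290 = -580 kJ/mol.

-580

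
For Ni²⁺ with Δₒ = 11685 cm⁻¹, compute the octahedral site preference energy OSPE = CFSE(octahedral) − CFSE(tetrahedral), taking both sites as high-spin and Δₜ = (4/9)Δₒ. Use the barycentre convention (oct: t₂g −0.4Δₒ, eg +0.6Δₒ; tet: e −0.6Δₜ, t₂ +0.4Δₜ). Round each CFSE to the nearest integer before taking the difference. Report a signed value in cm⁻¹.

-9867

Ni sits in group 10; removing 2 electrons leaves Ni²⁺ with 10 − 2 = 8 d electrons.
In an octahedral site d⁸ (HS) is t₂g⁶ eg², giving CFSE(oct) = -1.2Δₒ = -14022 cm⁻¹.
Tetrahedral e⁴ t₂⁴ gives -0.8Δₜ = -0.8 × (4/9) × 11685 = -4155 cm⁻¹.
OSPE = -14022 − (-4155) = -9867 cm⁻¹.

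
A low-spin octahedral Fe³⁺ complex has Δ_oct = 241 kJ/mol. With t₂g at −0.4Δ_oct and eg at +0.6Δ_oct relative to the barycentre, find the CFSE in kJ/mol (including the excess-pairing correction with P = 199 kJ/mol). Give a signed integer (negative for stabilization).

Group 8 minus oxidation state +3 gives a d⁵ configuration for Fe³⁺.
Configuration: t₂g⁵ eg⁰.
The orbital stabilization is -2.0Δ_oct = -2.0 × 241 = -482 kJ/mol.
Pairing penalty: 2 pairs vs 0 in the high-spin reference → 2 extra × P = 398 kJ/mol.
Net CFSE = -482 + 398 = -84 kJ/mol.

-84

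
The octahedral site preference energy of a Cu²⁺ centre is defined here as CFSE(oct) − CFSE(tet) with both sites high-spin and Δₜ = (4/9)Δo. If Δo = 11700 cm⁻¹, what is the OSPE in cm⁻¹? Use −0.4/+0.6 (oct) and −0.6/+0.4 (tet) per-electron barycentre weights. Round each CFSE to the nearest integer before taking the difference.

Group 11 minus oxidation state +2 gives a d⁹ configuration for Cu²⁺.
In an octahedral site d⁹ (HS) is t₂g⁶ eg³, giving CFSE(oct) = -0.6Δo = -7020 cm⁻¹.
Tetrahedral e⁴ t₂⁵ gives -0.4Δₜ = -0.4 × (4/9) × 11700 = -2080 cm⁻¹.
OSPE = -7020 − (-2080) = -4940 cm⁻¹.

-4940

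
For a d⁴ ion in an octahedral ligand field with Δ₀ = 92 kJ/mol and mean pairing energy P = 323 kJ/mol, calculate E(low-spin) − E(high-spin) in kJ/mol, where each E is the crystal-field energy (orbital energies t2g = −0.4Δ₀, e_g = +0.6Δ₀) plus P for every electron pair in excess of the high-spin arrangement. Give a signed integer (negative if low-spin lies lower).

231

In the high-spin limit (t2g^3 e_g^1) the orbital term is -0.6Δ₀ = -55 kJ/mol, with no excess pairing.
For low-spin the configuration is t2g^4 e_g^0: orbital energy -1.6 × 92 = -147 kJ/mol, and 1 additional pair relative to high-spin adds 323 kJ/mol, giving 176 kJ/mol.
E(LS) − E(HS) = 176 − (-55) = 231 kJ/mol.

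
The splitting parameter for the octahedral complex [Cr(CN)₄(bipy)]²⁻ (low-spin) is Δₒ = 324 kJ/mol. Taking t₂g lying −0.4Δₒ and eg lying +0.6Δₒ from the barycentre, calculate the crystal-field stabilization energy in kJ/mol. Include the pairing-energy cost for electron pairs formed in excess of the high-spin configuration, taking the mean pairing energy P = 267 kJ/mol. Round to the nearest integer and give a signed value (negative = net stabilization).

Ligand charges: 4×(-1) from CN⁻ and 1×(+0) from bipy sum to -4; with overall charge -2, Cr is +2.
Cr²⁺: group 6, so d-count = 6 − 2 = 4.
Configuration: t₂g⁴ eg⁰.
Orbital CFSE = 4(-0.4) + 0(0.6) = -1.6Δₒ = -1.6 × 324 = -518 kJ/mol.
Pairing penalty: 1 pair vs 0 in the high-spin reference → 1 extra × P = 267 kJ/mol.
Net CFSE = -518 + 267 = -251 kJ/mol.

-251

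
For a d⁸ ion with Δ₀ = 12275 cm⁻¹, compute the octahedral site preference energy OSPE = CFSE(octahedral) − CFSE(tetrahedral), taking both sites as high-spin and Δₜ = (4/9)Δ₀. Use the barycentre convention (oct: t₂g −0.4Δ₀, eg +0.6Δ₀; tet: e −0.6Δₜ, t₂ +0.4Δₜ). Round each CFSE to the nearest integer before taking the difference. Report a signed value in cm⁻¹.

-10366

Octahedral (high-spin): t2g^6 e_g^2, CFSE = 6(−0.4) + 2(+0.6) = -1.2Δ₀ = -1.2 × 12275 = -14730 cm⁻¹.
Tetrahedral: e^4 t2^4, CFSE = 4(−0.6) + 4(+0.4) = -0.8Δₜ = -0.8 × (4/9) × 12275 = -4364 cm⁻¹.
Subtracting, OSPE = -14730 − (-4364) = -10366 cm⁻¹.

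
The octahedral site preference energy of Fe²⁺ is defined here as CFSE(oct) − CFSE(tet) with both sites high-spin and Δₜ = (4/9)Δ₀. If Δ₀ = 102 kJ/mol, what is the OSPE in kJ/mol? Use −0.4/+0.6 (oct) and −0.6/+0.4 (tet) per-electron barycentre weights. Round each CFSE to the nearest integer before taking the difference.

-14

Group 8 minus oxidation state +2 gives a d⁶ configuration for Fe²⁺.
Octahedral high-spin t2g^4 e_g^2: CFSE = -0.4 × 102 = -41 kJ/mol.
Tetrahedral: e^3 t2^3, CFSE = 3(−0.6) + 3(+0.4) = -0.6Δₜ = -0.6 × (4/9) × 102 = -27 kJ/mol.
Subtracting, OSPE = -41 − (-27) = -14 kJ/mol.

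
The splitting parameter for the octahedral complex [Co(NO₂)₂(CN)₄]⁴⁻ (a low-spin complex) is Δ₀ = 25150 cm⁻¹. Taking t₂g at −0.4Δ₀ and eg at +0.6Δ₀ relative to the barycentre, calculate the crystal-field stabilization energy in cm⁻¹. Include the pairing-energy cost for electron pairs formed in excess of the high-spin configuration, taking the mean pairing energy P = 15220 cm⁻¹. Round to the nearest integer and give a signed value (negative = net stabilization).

-30050

Ligand charges: 2×(-1) from NO₂⁻ and 4×(-1) from CN⁻ sum to -6; with overall charge -4, Co is +2.
Co is in group 9, so Co²⁺ is d⁷ (9 − 2 = 7).
Configuration: t₂g⁶ eg¹.
Orbital CFSE = 6(-0.4) + 1(0.6) = -1.8Δ₀ = -1.8 × 25150 = -45270 cm⁻¹.
High-spin d⁷ would be t₂g⁵ eg² with 2 pairs; low-spin has 3, so 1 excess pair costs +1P = +15220 cm⁻¹.
Combining: -45270 + 15220 = -30050 cm⁻¹.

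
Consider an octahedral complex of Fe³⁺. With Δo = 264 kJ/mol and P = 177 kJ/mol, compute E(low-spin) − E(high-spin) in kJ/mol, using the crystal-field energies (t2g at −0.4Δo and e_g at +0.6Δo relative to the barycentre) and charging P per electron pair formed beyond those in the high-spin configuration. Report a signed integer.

Fe sits in group 8; removing 3 electrons leaves Fe³⁺ with 8 − 3 = 5 d electrons.
High-spin: t2g^3 e_g^2, CFSE = 0.0Δo = 0 kJ/mol.
Low-spin t2g^5 e_g^0 gives -2.0Δo = -528 kJ/mol, but forming 2 extra pairs costs 2P = 354 kJ/mol, so E(LS) = -528 + 354 = -174 kJ/mol.
Thus E(LS) − E(HS) = -174 kJ/mol.

-174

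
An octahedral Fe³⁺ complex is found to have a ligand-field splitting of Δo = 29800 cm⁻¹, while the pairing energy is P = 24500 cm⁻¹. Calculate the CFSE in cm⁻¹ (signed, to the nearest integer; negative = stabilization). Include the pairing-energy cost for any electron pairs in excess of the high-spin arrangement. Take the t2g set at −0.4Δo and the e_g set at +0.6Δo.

-10600

Fe sits in group 8; removing 3 electrons leaves Fe³⁺ with 8 − 3 = 5 d electrons.
With Δo > P the complex is low-spin.
Configuration: t2g^5 e_g^0.
Orbital CFSE = -2.0Δo = -2.0 × 29800 = -59600 cm⁻¹.
Excess pairs vs high-spin: 2 − 0 = 2; pairing cost = +49000 cm⁻¹.
Net CFSE = -59600 + 49000 = -10600 cm⁻¹.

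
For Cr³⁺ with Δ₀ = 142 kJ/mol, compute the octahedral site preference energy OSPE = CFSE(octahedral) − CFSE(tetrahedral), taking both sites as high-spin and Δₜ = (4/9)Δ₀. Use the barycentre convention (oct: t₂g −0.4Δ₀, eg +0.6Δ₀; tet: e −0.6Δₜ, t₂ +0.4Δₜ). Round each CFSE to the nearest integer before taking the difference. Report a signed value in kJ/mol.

Cr is in group 6, so Cr³⁺ is d³ (6 − 3 = 3).
Octahedral (high-spin): t₂g³ eg⁰, CFSE = 3(−0.4) + 0(+0.6) = -1.2Δ₀ = -1.2 × 142 = -170 kJ/mol.
In a tetrahedral site the filling is e² t₂¹: CFSE(tet) = -0.8Δₜ = -0.8 × (4/9)(142) = -50 kJ/mol.
Subtracting, OSPE = -170 − (-50) = -120 kJ/mol.

-120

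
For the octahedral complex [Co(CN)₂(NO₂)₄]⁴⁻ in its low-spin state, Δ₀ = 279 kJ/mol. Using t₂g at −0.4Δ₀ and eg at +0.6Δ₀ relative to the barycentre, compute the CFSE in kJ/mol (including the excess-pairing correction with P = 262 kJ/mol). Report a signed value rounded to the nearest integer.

-240

Ligand charges: 2×(-1) from CN⁻ and 4×(-1) from NO₂⁻ sum to -6; with overall charge -4, Co is +2.
Co²⁺: group 9, so d-count = 9 − 2 = 7.
Configuration: t₂g⁶ eg¹.
CFSE(orbital) = 6×(-0.4Δ₀) + 1×(0.6Δ₀) = -1.8Δ₀; with Δ₀ = 279 kJ/mol that is -502 kJ/mol.
High-spin d⁷ would be t₂g⁵ eg² with 2 pairs; low-spin has 3, so 1 excess pair costs +1P = +262 kJ/mol.
Overall CFSE = -502 + 262 = -240 kJ/mol.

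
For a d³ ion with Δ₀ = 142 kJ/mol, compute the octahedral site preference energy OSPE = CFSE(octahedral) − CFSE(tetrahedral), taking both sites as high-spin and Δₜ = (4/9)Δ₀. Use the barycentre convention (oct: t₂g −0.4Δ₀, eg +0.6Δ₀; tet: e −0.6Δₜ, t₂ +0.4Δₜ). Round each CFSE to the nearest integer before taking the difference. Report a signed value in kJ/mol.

In an octahedral site d³ (HS) is t2g^3 e_g^0, giving CFSE(oct) = -1.2Δ₀ = -170 kJ/mol.
In a tetrahedral site the filling is e^2 t2^1: CFSE(tet) = -0.8Δₜ = -0.8 × (4/9)(142) = -50 kJ/mol.
Subtracting, OSPE = -170 − (-50) = -120 kJ/mol.

-120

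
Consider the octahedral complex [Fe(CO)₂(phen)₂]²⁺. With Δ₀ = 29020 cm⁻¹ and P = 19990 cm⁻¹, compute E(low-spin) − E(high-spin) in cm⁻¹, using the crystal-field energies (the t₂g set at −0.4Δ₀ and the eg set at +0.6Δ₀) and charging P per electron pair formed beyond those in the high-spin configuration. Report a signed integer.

-18060

Ligand charges: 2×(+0) from CO and 2×(+0) from phen sum to +0; with overall charge +2, Fe is +2.
Fe is in group 8, so Fe²⁺ is d⁶ (8 − 2 = 6).
High-spin: t₂g⁴ eg², CFSE = -0.4Δ₀ = -11608 cm⁻¹.
Low-spin t₂g⁶ eg⁰ gives -2.4Δ₀ = -69648 cm⁻¹, but forming 2 extra pairs costs 2P = 39980 cm⁻¹, so E(LS) = -69648 + 39980 = -29668 cm⁻¹.
The difference is -29668 − (-11608) = -18060 cm⁻¹, so low-spin lies lower.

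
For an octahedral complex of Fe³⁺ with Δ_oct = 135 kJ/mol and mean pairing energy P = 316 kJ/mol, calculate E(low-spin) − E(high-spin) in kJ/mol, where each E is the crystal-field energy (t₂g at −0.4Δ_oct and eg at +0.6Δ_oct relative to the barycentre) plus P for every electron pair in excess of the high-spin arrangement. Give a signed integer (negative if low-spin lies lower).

Fe is in group 8, so Fe³⁺ is d⁵ (8 − 3 = 5).
In the high-spin limit (t₂g³ eg²) the orbital term is 0.0Δ_oct = 0 kJ/mol, with no excess pairing.
Low-spin: t₂g⁵ eg⁰, orbital CFSE = -2.0Δ_oct = -270 kJ/mol; plus 2 excess pairs × P = +632 kJ/mol; total 362 kJ/mol.
E(LS) − E(HS) = 362 − (0) = 362 kJ/mol.

362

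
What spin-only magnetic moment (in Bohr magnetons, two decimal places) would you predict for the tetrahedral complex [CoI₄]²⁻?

3.87 Bohr magnetons

Each I⁻ contributes -1; 4 × (-1) = -4. With overall charge -2, Co is in the +2 oxidation state.
Co is in group 9, so Co²⁺ is d⁷ (9 − 2 = 7).
Tetrahedral fields are weak (Δₜ ≈ 4/9 Δₒ), so electrons fill high-spin.
Configuration: e^4 t2^3 → 3 unpaired electrons.
μ(spin-only) = √[3(3+2)] = √15 ≈ 3.87 Bohr magnetons.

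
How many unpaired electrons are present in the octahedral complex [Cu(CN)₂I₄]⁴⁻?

Ligand charges: 2×(-1) from CN⁻ and 4×(-1) from I⁻ sum to -6; with overall charge -4, Cu is +2.
Group 11 minus oxidation state +2 gives a d⁹ configuration for Cu²⁺.
Configuration: t₂g⁶ eg³, giving 1 unpaired electron.

1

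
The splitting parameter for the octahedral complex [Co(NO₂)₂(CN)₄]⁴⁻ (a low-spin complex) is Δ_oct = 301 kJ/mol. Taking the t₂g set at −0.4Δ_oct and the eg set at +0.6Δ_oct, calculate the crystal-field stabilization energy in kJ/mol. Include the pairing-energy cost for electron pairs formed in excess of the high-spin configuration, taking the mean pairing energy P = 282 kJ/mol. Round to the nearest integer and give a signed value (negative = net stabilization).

Ligand charges: 2×(-1) from NO₂⁻ and 4×(-1) from CN⁻ sum to -6; with overall charge -4, Co is +2.
Co²⁺: group 9, so d-count = 9 − 2 = 7.
Electron filling gives t₂g⁶ eg¹.
Orbital CFSE = 6(-0.4) + 1(0.6) = -1.8Δ_oct = -1.8 × 301 = -542 kJ/mol.
High-spin d⁷ would be t₂g⁵ eg² with 2 pairs; low-spin has 3, so 1 excess pair costs +1P = +282 kJ/mol.
Overall CFSE = -542 + 282 = -260 kJ/mol.

-260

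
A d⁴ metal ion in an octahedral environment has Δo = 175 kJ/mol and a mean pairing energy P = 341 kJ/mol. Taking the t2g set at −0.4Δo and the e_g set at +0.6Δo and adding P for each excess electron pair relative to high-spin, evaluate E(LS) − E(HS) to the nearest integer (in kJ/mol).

166

High-spin d⁴ fills as t2g^3 e_g^1 with CFSE 3(−0.4) + 1(+0.6) = -0.6Δo = -105 kJ/mol.
For low-spin the configuration is t2g^4 e_g^0: orbital energy -1.6 × 175 = -280 kJ/mol, and 1 additional pair relative to high-spin adds 341 kJ/mol, giving 61 kJ/mol.
Thus E(LS) − E(HS) = 166 kJ/mol.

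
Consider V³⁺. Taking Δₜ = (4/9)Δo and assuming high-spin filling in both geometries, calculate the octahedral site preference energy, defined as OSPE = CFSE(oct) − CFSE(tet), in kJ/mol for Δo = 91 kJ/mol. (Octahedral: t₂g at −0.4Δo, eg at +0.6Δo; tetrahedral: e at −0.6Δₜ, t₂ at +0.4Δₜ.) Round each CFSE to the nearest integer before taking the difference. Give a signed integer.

-24

V³⁺: group 5, so d-count = 5 − 3 = 2.
In an octahedral site d² (HS) is t₂g² eg⁰, giving CFSE(oct) = -0.8Δo = -73 kJ/mol.
Tetrahedral e² t₂⁰ gives -1.2Δₜ = -1.2 × (4/9) × 91 = -49 kJ/mol.
Subtracting, OSPE = -73 − (-49) = -24 kJ/mol.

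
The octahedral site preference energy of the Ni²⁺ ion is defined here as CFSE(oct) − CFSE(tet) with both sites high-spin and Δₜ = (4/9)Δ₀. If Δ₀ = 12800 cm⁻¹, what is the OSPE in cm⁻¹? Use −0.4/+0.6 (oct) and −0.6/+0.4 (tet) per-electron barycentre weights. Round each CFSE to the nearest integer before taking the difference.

-10809

Ni²⁺: group 10, so d-count = 10 − 2 = 8.
Octahedral high-spin t2g^6 e_g^2: CFSE = -1.2 × 12800 = -15360 cm⁻¹.
Tetrahedral e^4 t2^4 gives -0.8Δₜ = -0.8 × (4/9) × 12800 = -4551 cm⁻¹.
OSPE = CFSE(oct) − CFSE(tet) = -15360 − (-4551) = -10809 cm⁻¹.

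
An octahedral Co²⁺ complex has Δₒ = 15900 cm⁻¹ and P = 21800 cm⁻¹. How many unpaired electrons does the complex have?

3

Co sits in group 9; removing 2 electrons leaves Co²⁺ with 9 − 2 = 7 d electrons.
Δₒ < P, so pairing is avoided: the ground state is high-spin.
Configuration: t₂g⁵ eg².
Unpaired electrons: 3.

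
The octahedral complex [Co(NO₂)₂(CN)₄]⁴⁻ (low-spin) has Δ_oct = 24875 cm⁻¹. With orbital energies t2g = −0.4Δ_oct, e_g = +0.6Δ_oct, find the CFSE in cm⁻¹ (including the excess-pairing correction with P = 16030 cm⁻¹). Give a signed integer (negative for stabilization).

Ligand charges: 2×(-1) from NO₂⁻ and 4×(-1) from CN⁻ sum to -6; with overall charge -4, Co is +2.
Co sits in group 9; removing 2 electrons leaves Co²⁺ with 9 − 2 = 7 d electrons.
The d⁷ electrons fill as t2g^6 e_g^1.
The orbital stabilization is -1.8Δ_oct = -1.8 × 24875 = -44775 cm⁻¹.
High-spin d⁷ would be t2g^5 e_g^2 with 2 pairs; low-spin has 3, so 1 excess pair costs +1P = +16030 cm⁻¹.
Net CFSE = -44775 + 16030 = -28745 cm⁻¹.

-28745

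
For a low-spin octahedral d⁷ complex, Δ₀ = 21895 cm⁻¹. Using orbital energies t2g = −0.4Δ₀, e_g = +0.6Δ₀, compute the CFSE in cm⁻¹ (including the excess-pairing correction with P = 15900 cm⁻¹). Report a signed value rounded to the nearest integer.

-23511

Configuration: t2g^6 e_g^1.
CFSE(orbital) = 6×(-0.4Δ₀) + 1×(0.6Δ₀) = -1.8Δ₀; with Δ₀ = 21895 cm⁻¹ that is -39411 cm⁻¹.
Pairing penalty: 3 pairs vs 2 in the high-spin reference → 1 extra × P = 15900 cm⁻¹.
Overall CFSE = -39411 + 15900 = -23511 cm⁻¹.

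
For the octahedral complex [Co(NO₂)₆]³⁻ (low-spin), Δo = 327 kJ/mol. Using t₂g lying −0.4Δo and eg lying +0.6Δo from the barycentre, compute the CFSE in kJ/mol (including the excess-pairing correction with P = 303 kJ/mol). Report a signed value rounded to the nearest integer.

-179

Each NO₂⁻ contributes -1; 6 × (-1) = -6. With overall charge -3, Co is in the +3 oxidation state.
Co sits in group 9; removing 3 electrons leaves Co³⁺ with 9 − 3 = 6 d electrons.
The d⁶ electrons fill as t₂g⁶ eg⁰.
CFSE(orbital) = 6×(-0.4Δo) + 0×(0.6Δo) = -2.4Δo; with Δo = 327 kJ/mol that is -785 kJ/mol.
Pairing penalty: 3 pairs vs 1 in the high-spin reference → 2 extra × P = 606 kJ/mol.
Combining: -785 + 606 = -179 kJ/mol.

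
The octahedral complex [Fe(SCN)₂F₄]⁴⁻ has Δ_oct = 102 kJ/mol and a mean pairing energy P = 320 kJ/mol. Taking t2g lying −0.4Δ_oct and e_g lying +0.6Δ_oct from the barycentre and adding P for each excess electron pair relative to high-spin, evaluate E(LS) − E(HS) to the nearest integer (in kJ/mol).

436

Ligand charges: 2×(-1) from SCN⁻ and 4×(-1) from F⁻ sum to -6; with overall charge -4, Fe is +2.
Fe sits in group 8; removing 2 electrons leaves Fe²⁺ with 8 − 2 = 6 d electrons.
In the high-spin limit (t2g^4 e_g^2) the orbital term is -0.4Δ_oct = -41 kJ/mol, with no excess pairing.
Low-spin t2g^6 e_g^0 gives -2.4Δ_oct = -245 kJ/mol, but forming 2 extra pairs costs 2P = 640 kJ/mol, so E(LS) = -245 + 640 = 395 kJ/mol.
Thus E(LS) − E(HS) = 436 kJ/mol.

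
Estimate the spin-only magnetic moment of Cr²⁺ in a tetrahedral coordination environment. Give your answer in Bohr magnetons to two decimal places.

Cr is in group 6, so Cr²⁺ is d⁴ (6 − 2 = 4).
Tetrahedral splitting is small, so the complex is high-spin.
Configuration: e² t₂² → 4 unpaired electrons.
μ(spin-only) = √[4(4+2)] = √24 ≈ 4.90 Bohr magnetons.

4.90 Bohr magnetons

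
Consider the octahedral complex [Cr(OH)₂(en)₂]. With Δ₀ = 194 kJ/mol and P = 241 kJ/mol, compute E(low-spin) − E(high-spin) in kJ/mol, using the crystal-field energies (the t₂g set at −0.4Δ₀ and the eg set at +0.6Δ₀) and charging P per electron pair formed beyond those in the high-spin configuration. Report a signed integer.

Ligand charges: 2×(-1) from OH⁻ and 2×(+0) from en sum to -2; with overall charge +0, Cr is +2.
Cr²⁺: group 6, so d-count = 6 − 2 = 4.
In the high-spin limit (t₂g³ eg¹) the orbital term is -0.6Δ₀ = -116 kJ/mol, with no excess pairing.
Low-spin: t₂g⁴ eg⁰, orbital CFSE = -1.6Δ₀ = -310 kJ/mol; plus 1 excess pair × P = +241 kJ/mol; total -69 kJ/mol.
Thus E(LS) − E(HS) = 47 kJ/mol.

47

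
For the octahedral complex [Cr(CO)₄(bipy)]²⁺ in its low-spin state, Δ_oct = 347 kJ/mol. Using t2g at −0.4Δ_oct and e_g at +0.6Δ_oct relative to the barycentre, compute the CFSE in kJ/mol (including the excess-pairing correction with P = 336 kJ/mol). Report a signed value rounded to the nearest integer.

Ligand charges: 4×(+0) from CO and 1×(+0) from bipy sum to +0; with overall charge +2, Cr is +2.
Cr²⁺: group 6, so d-count = 6 − 2 = 4.
Electron filling gives t2g^4 e_g^0.
CFSE(orbital) = 4×(-0.4Δ_oct) + 0×(0.6Δ_oct) = -1.6Δ_oct; with Δ_oct = 347 kJ/mol that is -555 kJ/mol.
Pairing penalty: 1 pair vs 0 in the high-spin reference → 1 extra × P = 336 kJ/mol.
Combining: -555 + 336 = -219 kJ/mol.

-219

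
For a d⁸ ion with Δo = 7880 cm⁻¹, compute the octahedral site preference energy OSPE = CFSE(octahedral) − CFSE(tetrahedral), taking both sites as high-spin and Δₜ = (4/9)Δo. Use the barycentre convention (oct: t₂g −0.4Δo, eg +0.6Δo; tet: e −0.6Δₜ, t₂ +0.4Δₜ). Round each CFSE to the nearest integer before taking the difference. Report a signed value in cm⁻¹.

In an octahedral site d⁸ (HS) is t₂g⁶ eg², giving CFSE(oct) = -1.2Δo = -9456 cm⁻¹.
Tetrahedral e⁴ t₂⁴ gives -0.8Δₜ = -0.8 × (4/9) × 7880 = -2802 cm⁻¹.
OSPE = -9456 − (-2802) = -6654 cm⁻¹.

-6654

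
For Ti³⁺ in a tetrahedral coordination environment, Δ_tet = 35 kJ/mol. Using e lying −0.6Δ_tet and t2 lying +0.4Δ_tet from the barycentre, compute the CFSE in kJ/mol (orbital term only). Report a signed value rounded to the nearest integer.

-21

Ti is in group 4, so Ti³⁺ is d¹ (4 − 3 = 1).
Tetrahedral splitting is small, so the complex is high-spin.
Electron filling gives e^1 t2^0.
Orbital CFSE = 1(-0.6) + 0(0.4) = -0.6Δ_tet = -0.6 × 35 = -21 kJ/mol.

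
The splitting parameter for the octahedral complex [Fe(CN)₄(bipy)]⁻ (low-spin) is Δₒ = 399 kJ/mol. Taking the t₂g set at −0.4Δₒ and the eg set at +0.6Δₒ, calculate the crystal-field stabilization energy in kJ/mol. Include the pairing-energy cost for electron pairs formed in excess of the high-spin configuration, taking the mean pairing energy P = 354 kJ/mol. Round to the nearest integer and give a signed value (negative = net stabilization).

-90

Ligand charges: 4×(-1) from CN⁻ and 1×(+0) from bipy sum to -4; with overall charge -1, Fe is +3.
Fe is in group 8, so Fe³⁺ is d⁵ (8 − 3 = 5).
Configuration: t₂g⁵ eg⁰.
CFSE(orbital) = 5×(-0.4Δₒ) + 0×(0.6Δₒ) = -2.0Δₒ; with Δₒ = 399 kJ/mol that is -798 kJ/mol.
High-spin d⁵ would be t₂g³ eg² with 0 pairs; low-spin has 2, so 2 excess pairs cost +2P = +708 kJ/mol.
Combining: -798 + 708 = -90 kJ/mol.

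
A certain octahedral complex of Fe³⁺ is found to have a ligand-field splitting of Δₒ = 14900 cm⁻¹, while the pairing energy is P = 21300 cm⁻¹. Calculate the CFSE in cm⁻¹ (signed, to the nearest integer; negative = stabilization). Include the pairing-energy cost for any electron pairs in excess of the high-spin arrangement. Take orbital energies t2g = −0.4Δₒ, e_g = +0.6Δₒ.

Fe³⁺: group 8, so d-count = 8 − 3 = 5.
Here Δₒ < P (14900 < 21300), so the high-spin state is favoured.
Filling d⁵ accordingly: t2g^3 e_g^2.
Orbital CFSE = 0.0Δₒ = 0.0 × 14900 = 0 cm⁻¹.
High-spin has no excess pairs, so no pairing correction applies.

0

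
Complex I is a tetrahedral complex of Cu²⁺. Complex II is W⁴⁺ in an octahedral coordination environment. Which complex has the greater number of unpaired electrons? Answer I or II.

I: Cu²⁺: group 11, so d-count = 11 − 2 = 9; Tetrahedral fields are weak (Δₜ ≈ 4/9 Δₒ), so electrons fill high-spin; e⁴ t₂⁵ → 1 unpaired.
II: W sits in group 6; removing 4 electrons leaves W⁴⁺ with 6 − 4 = 2 d electrons; For octahedral d² the high- and low-spin configurations coincide; t₂g² eg⁰ → 2 unpaired.
So II has more unpaired electrons.

II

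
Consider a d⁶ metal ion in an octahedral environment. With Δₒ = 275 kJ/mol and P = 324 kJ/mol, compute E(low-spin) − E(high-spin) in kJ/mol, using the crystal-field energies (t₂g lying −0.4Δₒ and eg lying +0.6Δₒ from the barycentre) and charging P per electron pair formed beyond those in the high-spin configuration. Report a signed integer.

High-spin: t₂g⁴ eg², CFSE = -0.4Δₒ = -110 kJ/mol.
Low-spin: t₂g⁶ eg⁰, orbital CFSE = -2.4Δₒ = -660 kJ/mol; plus 2 excess pairs × P = +648 kJ/mol; total -12 kJ/mol.
E(LS) − E(HS) = -12 − (-110) = 98 kJ/mol.

98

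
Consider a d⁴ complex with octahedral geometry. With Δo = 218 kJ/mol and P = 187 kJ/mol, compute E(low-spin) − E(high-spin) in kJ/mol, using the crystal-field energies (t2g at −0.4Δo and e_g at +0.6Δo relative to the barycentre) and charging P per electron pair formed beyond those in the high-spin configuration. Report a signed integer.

High-spin: t2g^3 e_g^1, CFSE = -0.6Δo = -131 kJ/mol.
For low-spin the configuration is t2g^4 e_g^0: orbital energy -1.6 × 218 = -349 kJ/mol, and 1 additional pair relative to high-spin adds 187 kJ/mol, giving -162 kJ/mol.
The difference is -162 − (-131) = -31 kJ/mol, so low-spin lies lower.

-31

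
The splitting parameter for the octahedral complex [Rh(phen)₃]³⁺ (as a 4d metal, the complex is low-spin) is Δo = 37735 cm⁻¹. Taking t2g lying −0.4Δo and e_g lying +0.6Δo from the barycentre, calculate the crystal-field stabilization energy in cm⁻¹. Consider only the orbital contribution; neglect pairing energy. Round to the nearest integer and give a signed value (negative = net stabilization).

phen is neutral, so the +3 overall charge sits on Rh: oxidation state +3.
Rh is in group 9, so Rh³⁺ is d⁶ (9 − 3 = 6).
The d⁶ electrons fill as t2g^6 e_g^0.
CFSE(orbital) = 6×(-0.4Δo) + 0×(0.6Δo) = -2.4Δo; with Δo = 37735 cm⁻¹ that is -90564 cm⁻¹.

-90564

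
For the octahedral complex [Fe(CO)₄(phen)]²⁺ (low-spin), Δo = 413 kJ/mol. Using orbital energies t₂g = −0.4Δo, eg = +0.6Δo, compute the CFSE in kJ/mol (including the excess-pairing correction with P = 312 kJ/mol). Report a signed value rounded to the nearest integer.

-367

Ligand charges: 4×(+0) from CO and 1×(+0) from phen sum to +0; with overall charge +2, Fe is +2.
Group 8 minus oxidation state +2 gives a d⁶ configuration for Fe²⁺.
Electron filling gives t₂g⁶ eg⁰.
CFSE(orbital) = 6×(-0.4Δo) + 0×(0.6Δo) = -2.4Δo; with Δo = 413 kJ/mol that is -991 kJ/mol.
Relative to high-spin t₂g⁴ eg² (1 paired), the low-spin configuration has 2 additional pairs, contributing +2 × 312 = +624 kJ/mol.
Overall CFSE = -991 + 624 = -367 kJ/mol.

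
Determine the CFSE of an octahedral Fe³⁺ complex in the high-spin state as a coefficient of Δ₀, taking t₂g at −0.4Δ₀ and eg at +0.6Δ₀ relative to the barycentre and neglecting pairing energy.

0.0 Δ₀

Fe is in group 8, so Fe³⁺ is d⁵ (8 − 3 = 5).
Configuration: t₂g³ eg².
CFSE = 3(-0.4Δ₀) + 2(0.6Δ₀) = -1.2Δ₀ + 1.2Δ₀ = 0.0Δ₀.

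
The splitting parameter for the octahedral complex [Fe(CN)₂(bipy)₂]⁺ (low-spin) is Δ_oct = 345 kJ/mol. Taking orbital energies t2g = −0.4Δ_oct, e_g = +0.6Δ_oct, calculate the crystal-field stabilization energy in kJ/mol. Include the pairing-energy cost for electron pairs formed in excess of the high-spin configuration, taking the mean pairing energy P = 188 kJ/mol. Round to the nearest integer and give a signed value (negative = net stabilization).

Ligand charges: 2×(-1) from CN⁻ and 2×(+0) from bipy sum to -2; with overall charge +1, Fe is +3.
Fe sits in group 8; removing 3 electrons leaves Fe³⁺ with 8 − 3 = 5 d electrons.
Configuration: t2g^5 e_g^0.
Orbital CFSE = 5(-0.4) + 0(0.6) = -2.0Δ_oct = -2.0 × 345 = -690 kJ/mol.
High-spin d⁵ would be t2g^3 e_g^2 with 0 pairs; low-spin has 2, so 2 excess pairs cost +2P = +376 kJ/mol.
Overall CFSE = -690 + 376 = -314 kJ/mol.

-314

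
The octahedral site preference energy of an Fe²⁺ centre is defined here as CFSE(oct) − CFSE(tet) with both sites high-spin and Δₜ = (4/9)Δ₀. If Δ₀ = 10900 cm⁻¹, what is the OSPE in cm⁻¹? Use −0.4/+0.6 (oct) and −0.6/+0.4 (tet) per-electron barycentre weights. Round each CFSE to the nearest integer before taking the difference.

-1453

Fe sits in group 8; removing 2 electrons leaves Fe²⁺ with 8 − 2 = 6 d electrons.
In an octahedral site d⁶ (HS) is t₂g⁴ eg², giving CFSE(oct) = -0.4Δ₀ = -4360 cm⁻¹.
In a tetrahedral site the filling is e³ t₂³: CFSE(tet) = -0.6Δₜ = -0.6 × (4/9)(10900) = -2907 cm⁻¹.
OSPE = CFSE(oct) − CFSE(tet) = -4360 − (-2907) = -1453 cm⁻¹.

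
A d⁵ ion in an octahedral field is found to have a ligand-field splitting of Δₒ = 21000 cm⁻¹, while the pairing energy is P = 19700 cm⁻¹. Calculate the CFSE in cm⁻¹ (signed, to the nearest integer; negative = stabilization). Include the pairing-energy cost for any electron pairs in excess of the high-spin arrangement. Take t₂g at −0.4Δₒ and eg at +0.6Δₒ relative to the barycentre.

Δₒ > P, so pairing is preferred: the ground state is low-spin.
Filling d⁵ accordingly: t₂g⁵ eg⁰.
Orbital CFSE = -2.0Δₒ = -2.0 × 21000 = -42000 cm⁻¹.
Excess pairs vs high-spin: 2 − 0 = 2; pairing cost = +39400 cm⁻¹.
Net CFSE = -42000 + 39400 = -2600 cm⁻¹.

-2600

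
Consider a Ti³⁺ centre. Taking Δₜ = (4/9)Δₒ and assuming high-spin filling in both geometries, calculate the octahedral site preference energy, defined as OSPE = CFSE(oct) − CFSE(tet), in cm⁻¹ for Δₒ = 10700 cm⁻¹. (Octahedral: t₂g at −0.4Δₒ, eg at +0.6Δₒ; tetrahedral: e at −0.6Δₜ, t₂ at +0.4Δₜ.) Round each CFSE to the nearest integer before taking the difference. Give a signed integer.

Ti is in group 4, so Ti³⁺ is d¹ (4 − 3 = 1).
Octahedral high-spin t2g^1 e_g^0: CFSE = -0.4 × 10700 = -4280 cm⁻¹.
Tetrahedral e^1 t2^0 gives -0.6Δₜ = -0.6 × (4/9) × 10700 = -2853 cm⁻¹.
OSPE = CFSE(oct) − CFSE(tet) = -4280 − (-2853) = -1427 cm⁻¹.

-1427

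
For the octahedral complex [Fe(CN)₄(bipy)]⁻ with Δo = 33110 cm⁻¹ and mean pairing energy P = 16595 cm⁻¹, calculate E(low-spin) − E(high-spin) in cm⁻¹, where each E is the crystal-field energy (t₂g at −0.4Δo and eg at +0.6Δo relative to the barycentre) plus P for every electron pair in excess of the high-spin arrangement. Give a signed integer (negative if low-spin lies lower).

Ligand charges: 4×(-1) from CN⁻ and 1×(+0) from bipy sum to -4; with overall charge -1, Fe is +3.
Group 8 minus oxidation state +3 gives a d⁵ configuration for Fe³⁺.
High-spin: t₂g³ eg², CFSE = 0.0Δo = 0 cm⁻¹.
For low-spin the configuration is t₂g⁵ eg⁰: orbital energy -2.0 × 33110 = -66220 cm⁻¹, and 2 additional pairs relative to high-spin add 33190 cm⁻¹, giving -33030 cm⁻¹.
The difference is -33030 − (0) = -33030 cm⁻¹, so low-spin lies lower.

-33030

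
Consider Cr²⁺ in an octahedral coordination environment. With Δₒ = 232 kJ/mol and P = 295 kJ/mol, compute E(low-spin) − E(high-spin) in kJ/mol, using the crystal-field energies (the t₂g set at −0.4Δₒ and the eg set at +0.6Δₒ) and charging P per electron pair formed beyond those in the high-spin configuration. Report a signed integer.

63

Cr sits in group 6; removing 2 electrons leaves Cr²⁺ with 6 − 2 = 4 d electrons.
High-spin d⁴ fills as t₂g³ eg¹ with CFSE 3(−0.4) + 1(+0.6) = -0.6Δₒ = -139 kJ/mol.
Low-spin: t₂g⁴ eg⁰, orbital CFSE = -1.6Δₒ = -371 kJ/mol; plus 1 excess pair × P = +295 kJ/mol; total -76 kJ/mol.
E(LS) − E(HS) = -76 − (-139) = 63 kJ/mol.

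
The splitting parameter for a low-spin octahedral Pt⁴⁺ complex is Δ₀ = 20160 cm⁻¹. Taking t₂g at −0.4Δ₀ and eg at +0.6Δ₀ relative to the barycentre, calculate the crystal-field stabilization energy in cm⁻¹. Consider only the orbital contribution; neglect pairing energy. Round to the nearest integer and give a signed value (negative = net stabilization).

-48384

Group 10 minus oxidation state +4 gives a d⁶ configuration for Pt⁴⁺.
The d⁶ electrons fill as t₂g⁶ eg⁰.
The orbital stabilization is -2.4Δ₀ = -2.4 × 20160 = -48384 cm⁻¹.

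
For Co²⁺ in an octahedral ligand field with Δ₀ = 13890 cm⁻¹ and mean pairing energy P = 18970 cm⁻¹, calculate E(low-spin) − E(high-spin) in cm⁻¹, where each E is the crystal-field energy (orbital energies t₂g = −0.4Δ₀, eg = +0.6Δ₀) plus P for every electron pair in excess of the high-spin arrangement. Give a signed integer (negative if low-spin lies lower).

5080

Co²⁺: group 9, so d-count = 9 − 2 = 7.
In the high-spin limit (t₂g⁵ eg²) the orbital term is -0.8Δ₀ = -11112 cm⁻¹, with no excess pairing.
For low-spin the configuration is t₂g⁶ eg¹: orbital energy -1.8 × 13890 = -25002 cm⁻¹, and 1 additional pair relative to high-spin adds 18970 cm⁻¹, giving -6032 cm⁻¹.
E(LS) − E(HS) = -6032 − (-11112) = 5080 cm⁻¹.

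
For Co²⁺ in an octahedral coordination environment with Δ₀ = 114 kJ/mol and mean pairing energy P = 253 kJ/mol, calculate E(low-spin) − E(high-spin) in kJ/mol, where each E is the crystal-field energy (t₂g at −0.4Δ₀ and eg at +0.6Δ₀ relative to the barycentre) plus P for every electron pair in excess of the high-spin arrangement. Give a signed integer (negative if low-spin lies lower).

139

Group 9 minus oxidation state +2 gives a d⁷ configuration for Co²⁺.
In the high-spin limit (t₂g⁵ eg²) the orbital term is -0.8Δ₀ = -91 kJ/mol, with no excess pairing.
Low-spin: t₂g⁶ eg¹, orbital CFSE = -1.8Δ₀ = -205 kJ/mol; plus 1 excess pair × P = +253 kJ/mol; total 48 kJ/mol.
E(LS) − E(HS) = 48 − (-91) = 139 kJ/mol.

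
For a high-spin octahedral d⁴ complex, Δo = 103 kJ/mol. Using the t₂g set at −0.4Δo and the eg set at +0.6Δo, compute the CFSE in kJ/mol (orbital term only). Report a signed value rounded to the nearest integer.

-62

Configuration: t₂g³ eg¹.
CFSE(orbital) = 3×(-0.4Δo) + 1×(0.6Δo) = -0.6Δo; with Δo = 103 kJ/mol that is -62 kJ/mol.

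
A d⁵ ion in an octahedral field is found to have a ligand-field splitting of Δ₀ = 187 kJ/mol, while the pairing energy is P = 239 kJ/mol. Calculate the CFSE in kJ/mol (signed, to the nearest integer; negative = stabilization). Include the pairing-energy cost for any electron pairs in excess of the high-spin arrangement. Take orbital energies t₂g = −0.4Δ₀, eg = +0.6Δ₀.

Δ₀ < P, so pairing is avoided: the ground state is high-spin.
Filling d⁵ accordingly: t₂g³ eg².
Orbital CFSE = 0.0Δ₀ = 0.0 × 187 = 0 kJ/mol.
High-spin has no excess pairs, so no pairing correction applies.

0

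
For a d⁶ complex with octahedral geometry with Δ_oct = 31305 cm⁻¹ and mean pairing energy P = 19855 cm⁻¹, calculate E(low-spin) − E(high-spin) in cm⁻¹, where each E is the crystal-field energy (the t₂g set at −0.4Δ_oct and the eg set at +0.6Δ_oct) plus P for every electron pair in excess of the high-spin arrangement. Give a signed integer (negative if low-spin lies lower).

In the high-spin limit (t₂g⁴ eg²) the orbital term is -0.4Δ_oct = -12522 cm⁻¹, with no excess pairing.
Low-spin t₂g⁶ eg⁰ gives -2.4Δ_oct = -75132 cm⁻¹, but forming 2 extra pairs costs 2P = 39710 cm⁻¹, so E(LS) = -75132 + 39710 = -35422 cm⁻¹.
The difference is -35422 − (-12522) = -22900 cm⁻¹, so low-spin lies lower.

-22900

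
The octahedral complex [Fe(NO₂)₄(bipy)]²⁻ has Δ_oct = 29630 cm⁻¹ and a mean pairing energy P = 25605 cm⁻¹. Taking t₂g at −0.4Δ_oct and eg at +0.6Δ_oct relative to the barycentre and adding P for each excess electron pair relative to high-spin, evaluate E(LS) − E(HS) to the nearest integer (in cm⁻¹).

Ligand charges: 4×(-1) from NO₂⁻ and 1×(+0) from bipy sum to -4; with overall charge -2, Fe is +2.
Fe sits in group 8; removing 2 electrons leaves Fe²⁺ with 8 − 2 = 6 d electrons.
High-spin d⁶ fills as t₂g⁴ eg² with CFSE 4(−0.4) + 2(+0.6) = -0.4Δ_oct = -11852 cm⁻¹.
For low-spin the configuration is t₂g⁶ eg⁰: orbital energy -2.4 × 29630 = -71112 cm⁻¹, and 2 additional pairs relative to high-spin add 51210 cm⁻¹, giving -19902 cm⁻¹.
E(LS) − E(HS) = -19902 − (-11852) = -8050 cm⁻¹.

-8050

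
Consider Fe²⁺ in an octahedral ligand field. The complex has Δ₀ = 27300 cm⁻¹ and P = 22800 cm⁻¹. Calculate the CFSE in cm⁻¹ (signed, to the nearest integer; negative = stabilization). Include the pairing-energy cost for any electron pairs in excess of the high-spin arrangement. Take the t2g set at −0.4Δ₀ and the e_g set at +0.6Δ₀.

-19920

Fe²⁺: group 8, so d-count = 8 − 2 = 6.
Since Δ₀ = 27300 cm⁻¹ > P = 22800 cm⁻¹, the complex adopts the low-spin configuration.
That gives t2g^6 e_g^0.
Orbital CFSE = -2.4Δ₀ = -2.4 × 27300 = -65520 cm⁻¹.
Excess pairs vs high-spin: 3 − 1 = 2; pairing cost = +45600 cm⁻¹.
Net CFSE = -65520 + 45600 = -19920 cm⁻¹.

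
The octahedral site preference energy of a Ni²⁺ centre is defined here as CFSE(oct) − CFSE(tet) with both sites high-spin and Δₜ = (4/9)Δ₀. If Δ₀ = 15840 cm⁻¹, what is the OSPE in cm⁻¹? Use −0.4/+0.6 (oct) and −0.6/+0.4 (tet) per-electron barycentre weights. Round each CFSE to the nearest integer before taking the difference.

-13376

Ni sits in group 10; removing 2 electrons leaves Ni²⁺ with 10 − 2 = 8 d electrons.
In an octahedral site d⁸ (HS) is t2g^6 e_g^2, giving CFSE(oct) = -1.2Δ₀ = -19008 cm⁻¹.
Tetrahedral: e^4 t2^4, CFSE = 4(−0.6) + 4(+0.4) = -0.8Δₜ = -0.8 × (4/9) × 15840 = -5632 cm⁻¹.
Subtracting, OSPE = -19008 − (-5632) = -13376 cm⁻¹.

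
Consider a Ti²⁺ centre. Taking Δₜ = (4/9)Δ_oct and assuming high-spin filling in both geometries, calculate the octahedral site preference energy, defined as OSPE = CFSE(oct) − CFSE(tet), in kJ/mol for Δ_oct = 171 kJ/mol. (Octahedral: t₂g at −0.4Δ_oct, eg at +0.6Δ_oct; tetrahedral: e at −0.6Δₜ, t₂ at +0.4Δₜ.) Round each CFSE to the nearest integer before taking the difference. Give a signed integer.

Ti is in group 4, so Ti²⁺ is d² (4 − 2 = 2).
Octahedral high-spin t2g^2 e_g^0: CFSE = -0.8 × 171 = -137 kJ/mol.
In a tetrahedral site the filling is e^2 t2^0: CFSE(tet) = -1.2Δₜ = -1.2 × (4/9)(171) = -91 kJ/mol.
OSPE = CFSE(oct) − CFSE(tet) = -137 − (-91) = -46 kJ/mol.

-46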